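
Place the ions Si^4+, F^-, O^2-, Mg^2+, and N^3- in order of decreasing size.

All of these have 10 electrons (isoelectronic). With the same electron cloud, the ion with the most protons pulls it in tightest. Nuclear charges: Si^4+ (Z=14), Mg^2+ (Z=12), F^- (Z=9), O^2- (Z=8), N^3- (Z=7). Highest Z is smallest.

N^3- > O^2- > F^- > Mg^2+ > Si^4+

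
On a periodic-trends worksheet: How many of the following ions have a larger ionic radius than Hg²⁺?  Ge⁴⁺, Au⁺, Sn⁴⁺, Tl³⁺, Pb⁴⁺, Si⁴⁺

1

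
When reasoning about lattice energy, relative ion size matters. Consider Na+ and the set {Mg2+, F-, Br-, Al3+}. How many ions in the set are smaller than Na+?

2

Work out protons and electrons: Al3+ (Z=13, 10 e⁻), Mg2+ (Z=12, 10 e⁻), Na+ (Z=11, 10 e⁻), F- (Z=9, 10 e⁻), Br- (Z=35, 36 e⁻). Al3+ < Mg2+ (isoelectronic, higher Z=13 is smaller); Mg2+ < Na+ (both 10 e⁻, Z=12>11); Na+ < F- (isoelectronic, higher Z=11 is smaller); F- < Br- (same group, 2 shells fewer).
Overall: Al3+ < Mg2+ < Na+ < F- < Br-. Na+ has 2 below it and 2 above. That's 2.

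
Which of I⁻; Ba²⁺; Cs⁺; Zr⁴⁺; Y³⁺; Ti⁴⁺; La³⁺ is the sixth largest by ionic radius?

Ti⁴⁺ has 18 e⁻ (Z=22), Zr⁴⁺ has 36 e⁻ (Z=40), Y³⁺ has 36 e⁻ (Z=39), La³⁺ has 54 e⁻ (Z=57), Ba²⁺ has 54 e⁻ (Z=56), Cs⁺ has 54 e⁻ (Z=55), I⁻ has 54 e⁻ (Z=53). Ti⁴⁺ < Zr⁴⁺ (same group, 1 shell fewer); Zr⁴⁺ < Y³⁺ (isoelectronic, higher Z=40 is smaller); Y³⁺ < La³⁺ (same group, period 5 vs 6); La³⁺ < Ba²⁺ (both 54 e⁻, Z=57>56); Ba²⁺ < Cs⁺ (both 54 e⁻, Z=56>55); Cs⁺ < I⁻ (both 54 e⁻, Z=55>53).
So the order is Ti⁴⁺ < Zr⁴⁺ < Y³⁺ < La³⁺ < Ba²⁺ < Cs⁺ < I⁻; the 6th-largest ion is Zr⁴⁺.

Zr⁴⁺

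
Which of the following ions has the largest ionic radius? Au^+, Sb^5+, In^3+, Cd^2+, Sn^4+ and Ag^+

Au^+

First list Z and electron count for each: Sb^5+ (Z=51, 46 e⁻), Sn^4+ (Z=50, 46 e⁻), In^3+ (Z=49, 46 e⁻), Cd^2+ (Z=48, 46 e⁻), Ag^+ (Z=47, 46 e⁻), Au^+ (Z=79, 78 e⁻). Sb^5+ < Sn^4+ (both 46 e⁻, Z=51>50); Sn^4+ < In^3+ (both 46 e⁻, Z=50>49); In^3+ < Cd^2+ (isoelectronic, higher Z=49 is smaller); Cd^2+ < Ag^+ (isoelectronic, higher Z=48 is smaller); Ag^+ < Au^+ (same group, period 5 vs 6).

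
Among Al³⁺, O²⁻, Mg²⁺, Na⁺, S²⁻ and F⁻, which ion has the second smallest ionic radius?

Mg²⁺

Electron counts and nuclear charges: Al³⁺: 10 e⁻, Z=13, Mg²⁺: 10 e⁻, Z=12, Na⁺: 10 e⁻, Z=11, F⁻: 10 e⁻, Z=9, O²⁻: 10 e⁻, Z=8, S²⁻: 18 e⁻, Z=16. Al³⁺ < Mg²⁺ (both 10 e⁻, Z=13>12); Mg²⁺ < Na⁺ (isoelectronic, higher Z=12 is smaller); Na⁺ < F⁻ (both 10 e⁻, Z=11>9); F⁻ < O²⁻ (both 10 e⁻, Z=9>8); O²⁻ < S²⁻ (same group, period 2 vs 3).
That gives Al³⁺ < Mg²⁺ < Na⁺ < F⁻ < O²⁻ < S²⁻. From the smallest end, number 2 is Mg²⁺.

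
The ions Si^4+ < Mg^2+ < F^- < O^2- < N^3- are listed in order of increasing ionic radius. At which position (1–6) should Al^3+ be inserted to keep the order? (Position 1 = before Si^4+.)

2

All of these have 10 electrons (isoelectronic). With the same electron cloud, the ion with the most protons pulls it in tightest. Nuclear charges: Si^4+ (Z=14), Al^3+ (Z=13), Mg^2+ (Z=12), F^- (Z=9), O^2- (Z=8), N^3- (Z=7). Highest Z is smallest.
Merged order: Si^4+ < Al^3+ < Mg^2+ < F^- < O^2- < N^3- — Al^3+ is number 2.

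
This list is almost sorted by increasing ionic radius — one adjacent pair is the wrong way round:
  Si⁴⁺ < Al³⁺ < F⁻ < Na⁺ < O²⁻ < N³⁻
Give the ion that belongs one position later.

F⁻

Check each adjacent pair. F⁻ and Na⁺ are reversed: both have 10 electrons but Z(Na)=11 > Z(F)=9, so Na⁺ should be the smaller of the two. No other neighbouring pair contradicts the periodic trends, so F⁻ is the ion listed too early.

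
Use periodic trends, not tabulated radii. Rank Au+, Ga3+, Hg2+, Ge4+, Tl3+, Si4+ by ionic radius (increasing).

First list Z and electron count for each: Si4+ has 10 e⁻ (Z=14), Ge4+ has 28 e⁻ (Z=32), Ga3+ has 28 e⁻ (Z=31), Tl3+ has 78 e⁻ (Z=81), Hg2+ has 78 e⁻ (Z=80), Au+ has 78 e⁻ (Z=79). Si4+ < Ge4+ (same group, period 3 vs 4); Ge4+ < Ga3+ (isoelectronic, higher Z=32 is smaller); Ga3+ < Tl3+ (same group, period 4 vs 6); Tl3+ < Hg2+ (both 78 e⁻, Z=81>80); Hg2+ < Au+ (isoelectronic, higher Z=80 is smaller).

Si4+ < Ge4+ < Ga3+ < Tl3+ < Hg2+ < Au+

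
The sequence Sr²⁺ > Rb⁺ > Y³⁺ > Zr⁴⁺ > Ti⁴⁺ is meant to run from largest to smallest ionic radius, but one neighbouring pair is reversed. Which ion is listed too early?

Sr²⁺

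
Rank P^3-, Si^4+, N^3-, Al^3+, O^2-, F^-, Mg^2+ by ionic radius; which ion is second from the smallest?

First list Z and electron count for each: Si^4+ has 10 e⁻ (Z=14), Al^3+ has 10 e⁻ (Z=13), Mg^2+ has 10 e⁻ (Z=12), F^- has 10 e⁻ (Z=9), O^2- has 10 e⁻ (Z=8), N^3- has 10 e⁻ (Z=7), P^3- has 18 e⁻ (Z=15). Si^4+ < Al^3+ (both 10 e⁻, Z=14>13); Al^3+ < Mg^2+ (both 10 e⁻, Z=13>12); Mg^2+ < F^- (both 10 e⁻, Z=12>9); F^- < O^2- (both 10 e⁻, Z=9>8); O^2- < N^3- (both 10 e⁻, Z=8>7); N^3- < P^3- (same group, 1 shell fewer).
That gives Si^4+ < Al^3+ < Mg^2+ < F^- < O^2- < N^3- < P^3-. From the smallest end, number 2 is Al^3+.

Al^3+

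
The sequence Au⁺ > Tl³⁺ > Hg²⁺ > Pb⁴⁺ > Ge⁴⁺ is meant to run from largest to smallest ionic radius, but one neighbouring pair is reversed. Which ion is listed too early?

Scanning neighbour by neighbour, only Tl³⁺/Hg²⁺ violates a trend: Tl³⁺ and Hg²⁺ share 78 electrons; the higher nuclear charge on Tl (Z=81) contracts it more, so Tl³⁺ < Hg²⁺. That makes Tl³⁺ the one sitting a position early relative to where it belongs.

Tl³⁺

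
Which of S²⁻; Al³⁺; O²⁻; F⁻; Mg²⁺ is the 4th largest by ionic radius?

Mg²⁺

Electron counts and nuclear charges: Al³⁺: 10 e⁻, Z=13, Mg²⁺: 10 e⁻, Z=12, F⁻: 10 e⁻, Z=9, O²⁻: 10 e⁻, Z=8, S²⁻: 18 e⁻, Z=16. Al³⁺ < Mg²⁺ (both 10 e⁻, Z=13>12); Mg²⁺ < F⁻ (both 10 e⁻, Z=12>9); F⁻ < O²⁻ (isoelectronic, higher Z=9 is smaller); O²⁻ < S²⁻ (same group, period 2 vs 3).
Full ascending order: Al³⁺ < Mg²⁺ < F⁻ < O²⁻ < S²⁻. Counting from the largest, position 4 is Mg²⁺.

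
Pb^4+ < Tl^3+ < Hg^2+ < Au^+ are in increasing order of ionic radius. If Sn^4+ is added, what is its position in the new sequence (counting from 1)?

Work out protons and electrons: Sn^4+: 46 e⁻, Z=50, Pb^4+: 78 e⁻, Z=82, Tl^3+: 78 e⁻, Z=81, Hg^2+: 78 e⁻, Z=80, Au^+: 78 e⁻, Z=79. Sn^4+ < Pb^4+ (same group, 1 shell fewer); Pb^4+ < Tl^3+ (both 78 e⁻, Z=82>81); Tl^3+ < Hg^2+ (both 78 e⁻, Z=81>80); Hg^2+ < Au^+ (both 78 e⁻, Z=80>79).
The complete sequence is Sn^4+ < Pb^4+ < Tl^3+ < Hg^2+ < Au^+. Sn^4+ sits at position 1.

1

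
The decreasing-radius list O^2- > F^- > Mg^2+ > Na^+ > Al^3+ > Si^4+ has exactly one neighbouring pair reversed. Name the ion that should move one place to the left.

Compare adjacent ions: they are isoelectronic (10 e⁻) and Mg has more protons than Na (12 vs 11), making Mg^2+ smaller — yet in this decreasing list Mg^2+ sits before Na^+. Nothing else is reversed, so Na^+ should move one place to the left.

Na^+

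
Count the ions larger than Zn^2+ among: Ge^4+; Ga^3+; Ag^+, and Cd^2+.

Work out protons and electrons: Ge^4+ (Z=32, 28 e⁻), Ga^3+ (Z=31, 28 e⁻), Zn^2+ (Z=30, 28 e⁻), Cd^2+ (Z=48, 46 e⁻), Ag^+ (Z=47, 46 e⁻). Ge^4+ < Ga^3+ (isoelectronic, higher Z=32 is smaller); Ga^3+ < Zn^2+ (both 28 e⁻, Z=31>30); Zn^2+ < Cd^2+ (same group, period 4 vs 5); Cd^2+ < Ag^+ (isoelectronic, higher Z=48 is smaller).
Overall: Ge^4+ < Ga^3+ < Zn^2+ < Cd^2+ < Ag^+. Zn^2+ has 2 below it and 2 above. Count: 2.

2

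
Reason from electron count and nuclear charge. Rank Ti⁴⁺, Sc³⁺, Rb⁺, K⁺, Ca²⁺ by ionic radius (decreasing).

Rb⁺ > K⁺ > Ca²⁺ > Sc³⁺ > Ti⁴⁺

Ti⁴⁺ (Z=22, 18 e⁻), Sc³⁺ (Z=21, 18 e⁻), Ca²⁺ (Z=20, 18 e⁻), K⁺ (Z=19, 18 e⁻), Rb⁺ (Z=37, 36 e⁻). Ti⁴⁺ < Sc³⁺ (both 18 e⁻, Z=22>21); Sc³⁺ < Ca²⁺ (both 18 e⁻, Z=21>20); Ca²⁺ < K⁺ (both 18 e⁻, Z=20>19); K⁺ < Rb⁺ (same group, 1 shell fewer).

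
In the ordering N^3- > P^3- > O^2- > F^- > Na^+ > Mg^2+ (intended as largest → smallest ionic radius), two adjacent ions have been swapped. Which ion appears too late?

Compare adjacent ions: N^3- and P^3- are in one column with the same charge; the lighter period-2 ion has one fewer shell and is smaller — yet in this decreasing list N^3- sits before P^3-. Nothing else is reversed, so P^3- should move one place to the left.

P^3-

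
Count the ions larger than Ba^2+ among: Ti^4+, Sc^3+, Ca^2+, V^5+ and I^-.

Electron counts and nuclear charges: V^5+: 18 e⁻, Z=23, Ti^4+: 18 e⁻, Z=22, Sc^3+: 18 e⁻, Z=21, Ca^2+: 18 e⁻, Z=20, Ba^2+: 54 e⁻, Z=56, I^-: 54 e⁻, Z=53. V^5+ < Ti^4+ (isoelectronic, higher Z=23 is smaller); Ti^4+ < Sc^3+ (isoelectronic, higher Z=22 is smaller); Sc^3+ < Ca^2+ (isoelectronic, higher Z=21 is smaller); Ca^2+ < Ba^2+ (same group, period 4 vs 6); Ba^2+ < I^- (isoelectronic, higher Z=56 is smaller).
Overall: V^5+ < Ti^4+ < Sc^3+ < Ca^2+ < Ba^2+ < I^-. Ba^2+ has 4 below it and 1 above. That's 1.

1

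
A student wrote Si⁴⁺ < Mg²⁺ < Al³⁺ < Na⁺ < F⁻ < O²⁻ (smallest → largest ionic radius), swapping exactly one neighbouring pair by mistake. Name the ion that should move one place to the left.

Al³⁺

Compare adjacent ions: both have 10 electrons but Z(Al)=13 > Z(Mg)=12, so Al³⁺ should be the smaller of the two — yet in this increasing list Mg²⁺ sits before Al³⁺. Nothing else is reversed, so Al³⁺ should move one place to the left.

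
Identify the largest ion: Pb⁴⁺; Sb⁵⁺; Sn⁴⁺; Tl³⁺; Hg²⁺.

Hg²⁺

Sb⁵⁺ (Z=51, 46 e⁻), Sn⁴⁺ (Z=50, 46 e⁻), Pb⁴⁺ (Z=82, 78 e⁻), Tl³⁺ (Z=81, 78 e⁻), Hg²⁺ (Z=80, 78 e⁻). Sb⁵⁺ < Sn⁴⁺ (isoelectronic, higher Z=51 is smaller); Sn⁴⁺ < Pb⁴⁺ (same group, 1 shell fewer); Pb⁴⁺ < Tl³⁺ (isoelectronic, higher Z=82 is smaller); Tl³⁺ < Hg²⁺ (isoelectronic, higher Z=81 is smaller).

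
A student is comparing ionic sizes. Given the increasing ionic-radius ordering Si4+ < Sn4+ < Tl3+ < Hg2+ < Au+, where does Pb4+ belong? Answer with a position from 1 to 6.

3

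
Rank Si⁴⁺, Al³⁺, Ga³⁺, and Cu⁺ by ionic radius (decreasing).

Work out protons and electrons: Si⁴⁺: 10 e⁻, Z=14, Al³⁺: 10 e⁻, Z=13, Ga³⁺: 28 e⁻, Z=31, Cu⁺: 28 e⁻, Z=29. Si⁴⁺ < Al³⁺ (both 10 e⁻, Z=14>13); Al³⁺ < Ga³⁺ (same group, period 3 vs 4); Ga³⁺ < Cu⁺ (isoelectronic, higher Z=31 is smaller).

Cu⁺ > Ga³⁺ > Al³⁺ > Si⁴⁺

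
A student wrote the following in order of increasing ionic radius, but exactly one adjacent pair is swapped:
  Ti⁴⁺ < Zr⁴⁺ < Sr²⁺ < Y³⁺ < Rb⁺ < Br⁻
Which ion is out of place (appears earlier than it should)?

Sr²⁺

The pair Sr²⁺, Y³⁺ is the wrong way round — both have 36 electrons but Z(Y)=39 > Z(Sr)=38, so Y³⁺ should be the smaller of the two. All other adjacent pairs agree with periodic trends, so Sr²⁺ is the misplaced ion.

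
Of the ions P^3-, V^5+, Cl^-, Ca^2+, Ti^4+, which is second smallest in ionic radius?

Ti^4+

Isoelectronic series (18 e⁻ each). Size is set by nuclear charge: more protons means a smaller ion. V^5+ (Z=23), Ti^4+ (Z=22), Ca^2+ (Z=20), Cl^- (Z=17), P^3- (Z=15).
Full ascending order: V^5+ < Ti^4+ < Ca^2+ < Cl^- < P^3-. Counting from the smallest, position 2 is Ti^4+.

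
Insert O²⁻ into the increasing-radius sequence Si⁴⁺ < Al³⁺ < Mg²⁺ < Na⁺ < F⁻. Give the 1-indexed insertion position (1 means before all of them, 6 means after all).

6

All of these have 10 electrons (isoelectronic). With the same electron cloud, the ion with the most protons pulls it in tightest. Nuclear charges: Si⁴⁺ (Z=14), Al³⁺ (Z=13), Mg²⁺ (Z=12), Na⁺ (Z=11), F⁻ (Z=9), O²⁻ (Z=8). Highest Z is smallest.
With O²⁻ included the full order is Si⁴⁺ < Al³⁺ < Mg²⁺ < Na⁺ < F⁻ < O²⁻, so it takes position 6.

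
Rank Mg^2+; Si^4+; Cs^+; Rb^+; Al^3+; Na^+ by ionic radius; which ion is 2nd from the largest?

Rb^+

First list Z and electron count for each: Si^4+ (Z=14, 10 e⁻), Al^3+ (Z=13, 10 e⁻), Mg^2+ (Z=12, 10 e⁻), Na^+ (Z=11, 10 e⁻), Rb^+ (Z=37, 36 e⁻), Cs^+ (Z=55, 54 e⁻). Si^4+ < Al^3+ (isoelectronic, higher Z=14 is smaller); Al^3+ < Mg^2+ (isoelectronic, higher Z=13 is smaller); Mg^2+ < Na^+ (isoelectronic, higher Z=12 is smaller); Na^+ < Rb^+ (same group, 2 shells fewer); Rb^+ < Cs^+ (same group, 1 shell fewer).
That gives Si^4+ < Al^3+ < Mg^2+ < Na^+ < Rb^+ < Cs^+. From the largest end, number 2 is Rb^+.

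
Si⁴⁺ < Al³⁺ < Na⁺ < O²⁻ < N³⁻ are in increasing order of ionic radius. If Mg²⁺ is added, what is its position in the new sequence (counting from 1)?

3

Isoelectronic series (10 e⁻ each). Size is set by nuclear charge: more protons means a smaller ion. Si⁴⁺ (Z=14), Al³⁺ (Z=13), Mg²⁺ (Z=12), Na⁺ (Z=11), O²⁻ (Z=8), N³⁻ (Z=7).
Merged order: Si⁴⁺ < Al³⁺ < Mg²⁺ < Na⁺ < O²⁻ < N³⁻ — Mg²⁺ is number 3.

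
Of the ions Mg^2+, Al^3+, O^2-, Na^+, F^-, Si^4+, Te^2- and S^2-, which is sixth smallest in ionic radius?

Tabulating Z and e⁻: Si^4+ has 10 e⁻ (Z=14), Al^3+ has 10 e⁻ (Z=13), Mg^2+ has 10 e⁻ (Z=12), Na^+ has 10 e⁻ (Z=11), F^- has 10 e⁻ (Z=9), O^2- has 10 e⁻ (Z=8), S^2- has 18 e⁻ (Z=16), Te^2- has 54 e⁻ (Z=52). Si^4+ < Al^3+ (isoelectronic, higher Z=14 is smaller); Al^3+ < Mg^2+ (isoelectronic, higher Z=13 is smaller); Mg^2+ < Na^+ (both 10 e⁻, Z=12>11); Na^+ < F^- (isoelectronic, higher Z=11 is smaller); F^- < O^2- (isoelectronic, higher Z=9 is smaller); O^2- < S^2- (same group, period 2 vs 3); S^2- < Te^2- (same group, 2 shells fewer).
That gives Si^4+ < Al^3+ < Mg^2+ < Na^+ < F^- < O^2- < S^2- < Te^2-. From the smallest end, number 6 is O^2-.

O^2-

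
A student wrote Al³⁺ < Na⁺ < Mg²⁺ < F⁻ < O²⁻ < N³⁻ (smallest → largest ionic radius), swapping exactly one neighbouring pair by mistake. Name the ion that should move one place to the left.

Scanning neighbour by neighbour, only Na⁺/Mg²⁺ violates a trend: Mg²⁺ and Na⁺ share 10 electrons; the higher nuclear charge on Mg (Z=12) contracts it more, so Mg²⁺ < Na⁺. That makes Mg²⁺ the one sitting a position late relative to where it belongs.

Mg²⁺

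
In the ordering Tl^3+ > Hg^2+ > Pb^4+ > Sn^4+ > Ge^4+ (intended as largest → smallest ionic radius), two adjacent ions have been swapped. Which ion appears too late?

Hg^2+

Check each adjacent pair. Tl^3+ and Hg^2+ are reversed: both have 78 electrons but Z(Tl)=81 > Z(Hg)=80, so Tl^3+ should be the smaller of the two. No other neighbouring pair contradicts the periodic trends, so Hg^2+ is the ion listed too late.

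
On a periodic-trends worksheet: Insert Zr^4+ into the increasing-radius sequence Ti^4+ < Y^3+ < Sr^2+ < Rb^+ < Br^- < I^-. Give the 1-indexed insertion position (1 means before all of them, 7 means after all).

2

First list Z and electron count for each: Ti^4+ (Z=22, 18 e⁻), Zr^4+ (Z=40, 36 e⁻), Y^3+ (Z=39, 36 e⁻), Sr^2+ (Z=38, 36 e⁻), Rb^+ (Z=37, 36 e⁻), Br^- (Z=35, 36 e⁻), I^- (Z=53, 54 e⁻). Ti^4+ < Zr^4+ (same group, period 4 vs 5); Zr^4+ < Y^3+ (both 36 e⁻, Z=40>39); Y^3+ < Sr^2+ (both 36 e⁻, Z=39>38); Sr^2+ < Rb^+ (both 36 e⁻, Z=38>37); Rb^+ < Br^- (isoelectronic, higher Z=37 is smaller); Br^- < I^- (same group, 1 shell fewer).
The complete sequence is Ti^4+ < Zr^4+ < Y^3+ < Sr^2+ < Rb^+ < Br^- < I^-. Zr^4+ sits at position 2.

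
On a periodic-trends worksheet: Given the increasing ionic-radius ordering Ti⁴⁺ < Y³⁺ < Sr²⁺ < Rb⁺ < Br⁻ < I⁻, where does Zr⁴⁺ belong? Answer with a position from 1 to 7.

First list Z and electron count for each: Ti⁴⁺ has 18 e⁻ (Z=22), Zr⁴⁺ has 36 e⁻ (Z=40), Y³⁺ has 36 e⁻ (Z=39), Sr²⁺ has 36 e⁻ (Z=38), Rb⁺ has 36 e⁻ (Z=37), Br⁻ has 36 e⁻ (Z=35), I⁻ has 54 e⁻ (Z=53). Ti⁴⁺ < Zr⁴⁺ (same group, 1 shell fewer); Zr⁴⁺ < Y³⁺ (both 36 e⁻, Z=40>39); Y³⁺ < Sr²⁺ (isoelectronic, higher Z=39 is smaller); Sr²⁺ < Rb⁺ (both 36 e⁻, Z=38>37); Rb⁺ < Br⁻ (isoelectronic, higher Z=37 is smaller); Br⁻ < I⁻ (same group, 1 shell fewer).
The complete sequence is Ti⁴⁺ < Zr⁴⁺ < Y³⁺ < Sr²⁺ < Rb⁺ < Br⁻ < I⁻. Zr⁴⁺ sits at position 2.

2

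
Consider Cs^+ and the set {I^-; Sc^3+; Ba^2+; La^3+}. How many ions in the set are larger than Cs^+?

1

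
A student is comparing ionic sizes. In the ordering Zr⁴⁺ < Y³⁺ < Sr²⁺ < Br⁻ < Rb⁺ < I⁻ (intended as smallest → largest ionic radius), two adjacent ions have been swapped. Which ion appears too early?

Check each adjacent pair. Br⁻ and Rb⁺ are reversed: Rb⁺ and Br⁻ share 36 electrons; the higher nuclear charge on Rb (Z=37) contracts it more, so Rb⁺ < Br⁻. No other neighbouring pair contradicts the periodic trends, so Br⁻ is the ion listed too early.

Br⁻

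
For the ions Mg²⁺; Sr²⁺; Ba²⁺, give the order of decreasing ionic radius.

Same group, same charge. Going down the group adds an extra shell of electrons, so the ion gets larger: Mg²⁺ is highest in the group and smallest.

Ba²⁺ > Sr²⁺ > Mg²⁺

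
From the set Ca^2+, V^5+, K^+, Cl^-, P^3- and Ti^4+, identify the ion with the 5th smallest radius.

Cl^-

All of these have 18 electrons (isoelectronic). With the same electron cloud, the ion with the most protons pulls it in tightest. Nuclear charges: V^5+ (Z=23), Ti^4+ (Z=22), Ca^2+ (Z=20), K^+ (Z=19), Cl^- (Z=17), P^3- (Z=15). Highest Z is smallest.
Ordering: V^5+ < Ti^4+ < Ca^2+ < K^+ < Cl^- < P^3-. The 5th smallest is Cl^-.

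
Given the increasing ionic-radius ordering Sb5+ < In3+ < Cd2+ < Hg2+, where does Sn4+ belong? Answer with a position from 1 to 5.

Work out protons and electrons: Sb5+: 46 e⁻, Z=51, Sn4+: 46 e⁻, Z=50, In3+: 46 e⁻, Z=49, Cd2+: 46 e⁻, Z=48, Hg2+: 78 e⁻, Z=80. Sb5+ < Sn4+ (both 46 e⁻, Z=51>50); Sn4+ < In3+ (isoelectronic, higher Z=50 is smaller); In3+ < Cd2+ (isoelectronic, higher Z=49 is smaller); Cd2+ < Hg2+ (same group, 1 shell fewer).
Merged order: Sb5+ < Sn4+ < In3+ < Cd2+ < Hg2+ — Sn4+ is number 2.

2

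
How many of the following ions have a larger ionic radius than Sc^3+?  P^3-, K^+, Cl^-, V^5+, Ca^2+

4

Each ion has 18 electrons. The ranking follows nuclear charge in reverse — greater Z gives a smaller radius. V^5+ (Z=23), Sc^3+ (Z=21), Ca^2+ (Z=20), K^+ (Z=19), Cl^- (Z=17), P^3- (Z=15).
Placing each against Sc^3+: smaller — V^5+; larger — Ca^2+, K^+, Cl^-, P^3-. Count: 4.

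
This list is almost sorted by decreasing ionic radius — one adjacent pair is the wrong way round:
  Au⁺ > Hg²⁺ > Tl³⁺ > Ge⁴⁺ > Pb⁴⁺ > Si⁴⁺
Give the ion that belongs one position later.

Scanning neighbour by neighbour, only Ge⁴⁺/Pb⁴⁺ violates a trend: both in group 14 with the same charge; Ge⁴⁺ (period 4) has the smaller radius. That makes Ge⁴⁺ the one sitting a position early relative to where it belongs.

Ge⁴⁺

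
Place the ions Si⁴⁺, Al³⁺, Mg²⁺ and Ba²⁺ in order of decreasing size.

First list Z and electron count for each: Si⁴⁺ (Z=14, 10 e⁻), Al³⁺ (Z=13, 10 e⁻), Mg²⁺ (Z=12, 10 e⁻), Ba²⁺ (Z=56, 54 e⁻). Si⁴⁺ < Al³⁺ (isoelectronic, higher Z=14 is smaller); Al³⁺ < Mg²⁺ (both 10 e⁻, Z=13>12); Mg²⁺ < Ba²⁺ (same group, period 3 vs 6).

Ba²⁺ > Mg²⁺ > Al³⁺ > Si⁴⁺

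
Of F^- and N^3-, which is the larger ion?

All of these have 10 electrons (isoelectronic). With the same electron cloud, the ion with the most protons pulls it in tightest. Nuclear charges: F^- (Z=9), N^3- (Z=7). Highest Z is smallest.

N^3-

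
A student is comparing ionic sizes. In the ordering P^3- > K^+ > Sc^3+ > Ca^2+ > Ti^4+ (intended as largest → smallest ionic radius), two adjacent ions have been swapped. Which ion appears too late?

Compare adjacent ions: they are isoelectronic (18 e⁻) and Sc has more protons than Ca (21 vs 20), making Sc^3+ smaller — yet in this decreasing list Sc^3+ sits before Ca^2+. Nothing else is reversed, so Ca^2+ should move one place to the left.

Ca^2+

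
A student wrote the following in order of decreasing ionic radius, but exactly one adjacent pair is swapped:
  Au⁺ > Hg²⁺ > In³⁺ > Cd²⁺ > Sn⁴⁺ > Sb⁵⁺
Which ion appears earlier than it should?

In³⁺

Check each adjacent pair. In³⁺ and Cd²⁺ are reversed: both have 46 electrons but Z(In)=49 > Z(Cd)=48, so In³⁺ should be the smaller of the two. No other neighbouring pair contradicts the periodic trends, so In³⁺ is the ion listed too early.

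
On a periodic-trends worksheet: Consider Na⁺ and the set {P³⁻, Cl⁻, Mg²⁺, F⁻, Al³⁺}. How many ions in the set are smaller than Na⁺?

2

Tabulating Z and e⁻: Al³⁺: 10 e⁻, Z=13, Mg²⁺: 10 e⁻, Z=12, Na⁺: 10 e⁻, Z=11, F⁻: 10 e⁻, Z=9, Cl⁻: 18 e⁻, Z=17, P³⁻: 18 e⁻, Z=15. Al³⁺ < Mg²⁺ (both 10 e⁻, Z=13>12); Mg²⁺ < Na⁺ (both 10 e⁻, Z=12>11); Na⁺ < F⁻ (isoelectronic, higher Z=11 is smaller); F⁻ < Cl⁻ (same group, period 2 vs 3); Cl⁻ < P³⁻ (isoelectronic, higher Z=17 is smaller).
Relative to Na⁺, the ions that are smaller are Al³⁺, Mg²⁺. That's 2.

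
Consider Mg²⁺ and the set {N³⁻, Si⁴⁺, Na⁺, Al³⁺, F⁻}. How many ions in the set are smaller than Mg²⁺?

2

These species are isoelectronic with 10 electrons. The only difference is the number of protons: Si⁴⁺ (Z=14), Al³⁺ (Z=13), Mg²⁺ (Z=12), Na⁺ (Z=11), F⁻ (Z=9), N³⁻ (Z=7). The strongest nuclear pull (Si⁴⁺) gives the smallest ion.
Overall: Si⁴⁺ < Al³⁺ < Mg²⁺ < Na⁺ < F⁻ < N³⁻. Mg²⁺ has 2 below it and 3 above. Count: 2.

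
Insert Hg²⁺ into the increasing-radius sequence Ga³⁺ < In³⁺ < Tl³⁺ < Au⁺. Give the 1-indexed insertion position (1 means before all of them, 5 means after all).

Work out protons and electrons: Ga³⁺ has 28 e⁻ (Z=31), In³⁺ has 46 e⁻ (Z=49), Tl³⁺ has 78 e⁻ (Z=81), Hg²⁺ has 78 e⁻ (Z=80), Au⁺ has 78 e⁻ (Z=79). Ga³⁺ < In³⁺ (same group, period 4 vs 5); In³⁺ < Tl³⁺ (same group, period 5 vs 6); Tl³⁺ < Hg²⁺ (both 78 e⁻, Z=81>80); Hg²⁺ < Au⁺ (isoelectronic, higher Z=80 is smaller).
Putting Hg²⁺ in gives Ga³⁺ < In³⁺ < Tl³⁺ < Hg²⁺ < Au⁺; it lands at slot 4.

4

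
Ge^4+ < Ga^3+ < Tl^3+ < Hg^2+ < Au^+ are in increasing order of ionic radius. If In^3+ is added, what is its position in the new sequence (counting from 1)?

Work out protons and electrons: Ge^4+ has 28 e⁻ (Z=32), Ga^3+ has 28 e⁻ (Z=31), In^3+ has 46 e⁻ (Z=49), Tl^3+ has 78 e⁻ (Z=81), Hg^2+ has 78 e⁻ (Z=80), Au^+ has 78 e⁻ (Z=79). Ge^4+ < Ga^3+ (isoelectronic, higher Z=32 is smaller); Ga^3+ < In^3+ (same group, period 4 vs 5); In^3+ < Tl^3+ (same group, period 5 vs 6); Tl^3+ < Hg^2+ (both 78 e⁻, Z=81>80); Hg^2+ < Au^+ (isoelectronic, higher Z=80 is smaller).
With In^3+ included the full order is Ge^4+ < Ga^3+ < In^3+ < Tl^3+ < Hg^2+ < Au^+, so it takes position 3.

3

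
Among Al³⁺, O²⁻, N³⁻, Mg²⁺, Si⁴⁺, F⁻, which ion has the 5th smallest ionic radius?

O²⁻

Isoelectronic series (10 e⁻ each). Size is set by nuclear charge: more protons means a smaller ion. Si⁴⁺ (Z=14), Al³⁺ (Z=13), Mg²⁺ (Z=12), F⁻ (Z=9), O²⁻ (Z=8), N³⁻ (Z=7).
That gives Si⁴⁺ < Al³⁺ < Mg²⁺ < F⁻ < O²⁻ < N³⁻. From the smallest end, number 5 is O²⁻.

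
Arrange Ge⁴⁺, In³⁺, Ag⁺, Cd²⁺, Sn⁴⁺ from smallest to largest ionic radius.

Work out protons and electrons: Ge⁴⁺ has 28 e⁻ (Z=32), Sn⁴⁺ has 46 e⁻ (Z=50), In³⁺ has 46 e⁻ (Z=49), Cd²⁺ has 46 e⁻ (Z=48), Ag⁺ has 46 e⁻ (Z=47). Ge⁴⁺ < Sn⁴⁺ (same group, 1 shell fewer); Sn⁴⁺ < In³⁺ (isoelectronic, higher Z=50 is smaller); In³⁺ < Cd²⁺ (both 46 e⁻, Z=49>48); Cd²⁺ < Ag⁺ (isoelectronic, higher Z=48 is smaller).

Ge⁴⁺ < Sn⁴⁺ < In³⁺ < Cd²⁺ < Ag⁺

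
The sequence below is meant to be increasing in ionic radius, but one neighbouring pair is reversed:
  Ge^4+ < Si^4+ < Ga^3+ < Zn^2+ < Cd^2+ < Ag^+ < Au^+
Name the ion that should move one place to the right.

Check each adjacent pair. Ge^4+ and Si^4+ are reversed: same group and charge — period 3 sits above period 4, so Si^4+ is smaller. No other neighbouring pair contradicts the periodic trends, so Ge^4+ is the ion listed too early.

Ge^4+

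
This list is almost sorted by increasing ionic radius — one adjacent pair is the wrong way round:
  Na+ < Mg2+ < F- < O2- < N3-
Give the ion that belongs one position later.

Na+

The pair Na+, Mg2+ is the wrong way round — Mg2+ and Na+ share 10 electrons; the higher nuclear charge on Mg (Z=12) contracts it more, so Mg2+ < Na+. All other adjacent pairs agree with periodic trends, so Na+ is the misplaced ion.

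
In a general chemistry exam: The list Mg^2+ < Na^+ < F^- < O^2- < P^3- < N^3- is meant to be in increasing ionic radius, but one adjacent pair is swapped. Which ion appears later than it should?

N^3-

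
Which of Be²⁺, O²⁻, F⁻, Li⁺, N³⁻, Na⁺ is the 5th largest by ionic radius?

Li⁺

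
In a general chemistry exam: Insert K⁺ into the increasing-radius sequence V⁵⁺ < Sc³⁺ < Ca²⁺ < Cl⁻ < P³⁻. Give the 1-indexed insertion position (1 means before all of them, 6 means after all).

Each ion has 18 electrons. The ranking follows nuclear charge in reverse — greater Z gives a smaller radius. V⁵⁺ (Z=23), Sc³⁺ (Z=21), Ca²⁺ (Z=20), K⁺ (Z=19), Cl⁻ (Z=17), P³⁻ (Z=15).
Putting K⁺ in gives V⁵⁺ < Sc³⁺ < Ca²⁺ < K⁺ < Cl⁻ < P³⁻; it lands at slot 4.

4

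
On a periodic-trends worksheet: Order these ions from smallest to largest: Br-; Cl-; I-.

Same group, same charge. Going down the group adds an extra shell of electrons, so the ion gets larger: Cl- is highest in the group and smallest.

Cl- < Br- < I-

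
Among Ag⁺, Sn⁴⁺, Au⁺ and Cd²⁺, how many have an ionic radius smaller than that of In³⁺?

1

First list Z and electron count for each: Sn⁴⁺: 46 e⁻, Z=50, In³⁺: 46 e⁻, Z=49, Cd²⁺: 46 e⁻, Z=48, Ag⁺: 46 e⁻, Z=47, Au⁺: 78 e⁻, Z=79. Sn⁴⁺ < In³⁺ (isoelectronic, higher Z=50 is smaller); In³⁺ < Cd²⁺ (both 46 e⁻, Z=49>48); Cd²⁺ < Ag⁺ (both 46 e⁻, Z=48>47); Ag⁺ < Au⁺ (same group, period 5 vs 6).
Placing each against In³⁺: smaller — Sn⁴⁺; larger — Cd²⁺, Ag⁺, Au⁺. Count: 1.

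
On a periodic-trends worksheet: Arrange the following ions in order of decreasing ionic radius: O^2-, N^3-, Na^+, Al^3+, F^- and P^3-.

Tabulating Z and e⁻: Al^3+ has 10 e⁻ (Z=13), Na^+ has 10 e⁻ (Z=11), F^- has 10 e⁻ (Z=9), O^2- has 10 e⁻ (Z=8), N^3- has 10 e⁻ (Z=7), P^3- has 18 e⁻ (Z=15). Al^3+ < Na^+ (both 10 e⁻, Z=13>11); Na^+ < F^- (isoelectronic, higher Z=11 is smaller); F^- < O^2- (isoelectronic, higher Z=9 is smaller); O^2- < N^3- (isoelectronic, higher Z=8 is smaller); N^3- < P^3- (same group, 1 shell fewer).

P^3- > N^3- > O^2- > F^- > Na^+ > Al^3+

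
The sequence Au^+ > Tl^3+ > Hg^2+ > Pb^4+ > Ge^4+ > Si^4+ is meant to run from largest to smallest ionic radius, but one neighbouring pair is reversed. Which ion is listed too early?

The pair Tl^3+, Hg^2+ is the wrong way round — Tl^3+ and Hg^2+ share 78 electrons; the higher nuclear charge on Tl (Z=81) contracts it more, so Tl^3+ < Hg^2+. All other adjacent pairs agree with periodic trends, so Tl^3+ is the misplaced ion.

Tl^3+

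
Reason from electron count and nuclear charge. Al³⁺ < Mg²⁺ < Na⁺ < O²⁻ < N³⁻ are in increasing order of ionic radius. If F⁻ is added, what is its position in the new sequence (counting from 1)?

These species are isoelectronic with 10 electrons. The only difference is the number of protons: Al³⁺ (Z=13), Mg²⁺ (Z=12), Na⁺ (Z=11), F⁻ (Z=9), O²⁻ (Z=8), N³⁻ (Z=7). The strongest nuclear pull (Al³⁺) gives the smallest ion.
The complete sequence is Al³⁺ < Mg²⁺ < Na⁺ < F⁻ < O²⁻ < N³⁻. F⁻ sits at position 4.

4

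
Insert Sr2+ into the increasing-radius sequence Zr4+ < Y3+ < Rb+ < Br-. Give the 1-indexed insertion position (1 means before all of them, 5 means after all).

3

These species are isoelectronic with 36 electrons. The only difference is the number of protons: Zr4+ (Z=40), Y3+ (Z=39), Sr2+ (Z=38), Rb+ (Z=37), Br- (Z=35). The strongest nuclear pull (Zr4+) gives the smallest ion.
Merged order: Zr4+ < Y3+ < Sr2+ < Rb+ < Br- — Sr2+ is number 3.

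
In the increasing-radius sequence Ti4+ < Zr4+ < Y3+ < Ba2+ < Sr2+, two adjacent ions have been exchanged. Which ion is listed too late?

Sr2+

Compare adjacent ions: both in group 2 with the same charge; Sr2+ (period 5) has the smaller radius — yet in this increasing list Ba2+ sits before Sr2+. Nothing else is reversed, so Sr2+ should move one place to the left.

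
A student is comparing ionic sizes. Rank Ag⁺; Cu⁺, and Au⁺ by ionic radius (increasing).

Cu⁺ < Ag⁺ < Au⁺

These ions sit in one column with identical charge. Each step down the periodic table adds a principal shell, increasing the radius.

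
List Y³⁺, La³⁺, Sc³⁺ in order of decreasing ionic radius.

La³⁺ > Y³⁺ > Sc³⁺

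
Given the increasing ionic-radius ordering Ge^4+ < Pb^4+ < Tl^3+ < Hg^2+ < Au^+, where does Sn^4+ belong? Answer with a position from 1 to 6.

2

Tabulating Z and e⁻: Ge^4+ (Z=32, 28 e⁻), Sn^4+ (Z=50, 46 e⁻), Pb^4+ (Z=82, 78 e⁻), Tl^3+ (Z=81, 78 e⁻), Hg^2+ (Z=80, 78 e⁻), Au^+ (Z=79, 78 e⁻). Ge^4+ < Sn^4+ (same group, period 4 vs 5); Sn^4+ < Pb^4+ (same group, 1 shell fewer); Pb^4+ < Tl^3+ (both 78 e⁻, Z=82>81); Tl^3+ < Hg^2+ (both 78 e⁻, Z=81>80); Hg^2+ < Au^+ (both 78 e⁻, Z=80>79).
With Sn^4+ included the full order is Ge^4+ < Sn^4+ < Pb^4+ < Tl^3+ < Hg^2+ < Au^+, so it takes position 2.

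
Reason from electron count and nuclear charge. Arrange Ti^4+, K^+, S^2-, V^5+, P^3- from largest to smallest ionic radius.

These species are isoelectronic with 18 electrons. The only difference is the number of protons: V^5+ (Z=23), Ti^4+ (Z=22), K^+ (Z=19), S^2- (Z=16), P^3- (Z=15). The strongest nuclear pull (V^5+) gives the smallest ion.

P^3- > S^2- > K^+ > Ti^4+ > V^5+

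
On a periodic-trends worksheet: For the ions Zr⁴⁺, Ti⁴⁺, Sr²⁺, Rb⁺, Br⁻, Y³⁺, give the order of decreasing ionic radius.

Ti⁴⁺: 18 e⁻, Z=22, Zr⁴⁺: 36 e⁻, Z=40, Y³⁺: 36 e⁻, Z=39, Sr²⁺: 36 e⁻, Z=38, Rb⁺: 36 e⁻, Z=37, Br⁻: 36 e⁻, Z=35. Ti⁴⁺ < Zr⁴⁺ (same group, 1 shell fewer); Zr⁴⁺ < Y³⁺ (both 36 e⁻, Z=40>39); Y³⁺ < Sr²⁺ (both 36 e⁻, Z=39>38); Sr²⁺ < Rb⁺ (isoelectronic, higher Z=38 is smaller); Rb⁺ < Br⁻ (isoelectronic, higher Z=37 is smaller).

Br⁻ > Rb⁺ > Sr²⁺ > Y³⁺ > Zr⁴⁺ > Ti⁴⁺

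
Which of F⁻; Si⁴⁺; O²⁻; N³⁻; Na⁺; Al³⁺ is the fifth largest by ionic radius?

Isoelectronic series (10 e⁻ each). Size is set by nuclear charge: more protons means a smaller ion. Si⁴⁺ (Z=14), Al³⁺ (Z=13), Na⁺ (Z=11), F⁻ (Z=9), O²⁻ (Z=8), N³⁻ (Z=7).
So the order is Si⁴⁺ < Al³⁺ < Na⁺ < F⁻ < O²⁻ < N³⁻; the 5th-largest ion is Al³⁺.

Al³⁺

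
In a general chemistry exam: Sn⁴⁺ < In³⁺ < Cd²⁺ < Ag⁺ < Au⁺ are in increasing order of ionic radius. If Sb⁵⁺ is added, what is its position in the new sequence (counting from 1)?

1

Work out protons and electrons: Sb⁵⁺: 46 e⁻, Z=51, Sn⁴⁺: 46 e⁻, Z=50, In³⁺: 46 e⁻, Z=49, Cd²⁺: 46 e⁻, Z=48, Ag⁺: 46 e⁻, Z=47, Au⁺: 78 e⁻, Z=79. Sb⁵⁺ < Sn⁴⁺ (isoelectronic, higher Z=51 is smaller); Sn⁴⁺ < In³⁺ (both 46 e⁻, Z=50>49); In³⁺ < Cd²⁺ (isoelectronic, higher Z=49 is smaller); Cd²⁺ < Ag⁺ (both 46 e⁻, Z=48>47); Ag⁺ < Au⁺ (same group, 1 shell fewer).
Putting Sb⁵⁺ in gives Sb⁵⁺ < Sn⁴⁺ < In³⁺ < Cd²⁺ < Ag⁺ < Au⁺; it lands at slot 1.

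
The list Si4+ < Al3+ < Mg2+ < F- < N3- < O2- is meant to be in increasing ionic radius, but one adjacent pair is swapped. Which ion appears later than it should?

O2-

Compare adjacent ions: both have 10 electrons but Z(O)=8 > Z(N)=7, so O2- should be the smaller of the two — yet in this increasing list N3- sits before O2-. Nothing else is reversed, so O2- should move one place to the left.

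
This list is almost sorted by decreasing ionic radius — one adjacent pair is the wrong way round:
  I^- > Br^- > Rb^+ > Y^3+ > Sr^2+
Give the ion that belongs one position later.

Y^3+

The pair Y^3+, Sr^2+ is the wrong way round — they are isoelectronic (36 e⁻) and Y has more protons than Sr (39 vs 38), making Y^3+ smaller. All other adjacent pairs agree with periodic trends, so Y^3+ is the misplaced ion.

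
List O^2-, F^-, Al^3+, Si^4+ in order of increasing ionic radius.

Si^4+ < Al^3+ < F^- < O^2-

These species are isoelectronic with 10 electrons. The only difference is the number of protons: Si^4+ (Z=14), Al^3+ (Z=13), F^- (Z=9), O^2- (Z=8). The strongest nuclear pull (Si^4+) gives the smallest ion.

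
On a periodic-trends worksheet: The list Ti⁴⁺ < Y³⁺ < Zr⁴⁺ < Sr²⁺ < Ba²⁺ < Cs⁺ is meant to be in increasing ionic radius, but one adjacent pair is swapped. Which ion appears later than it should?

Compare adjacent ions: Zr⁴⁺ and Y³⁺ share 36 electrons; the higher nuclear charge on Zr (Z=40) contracts it more, so Zr⁴⁺ < Y³⁺ — yet in this increasing list Y³⁺ sits before Zr⁴⁺. Nothing else is reversed, so Zr⁴⁺ should move one place to the left.

Zr⁴⁺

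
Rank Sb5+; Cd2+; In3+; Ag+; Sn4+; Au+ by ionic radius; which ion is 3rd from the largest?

Cd2+

Sb5+: 46 e⁻, Z=51, Sn4+: 46 e⁻, Z=50, In3+: 46 e⁻, Z=49, Cd2+: 46 e⁻, Z=48, Ag+: 46 e⁻, Z=47, Au+: 78 e⁻, Z=79. Sb5+ < Sn4+ (both 46 e⁻, Z=51>50); Sn4+ < In3+ (both 46 e⁻, Z=50>49); In3+ < Cd2+ (isoelectronic, higher Z=49 is smaller); Cd2+ < Ag+ (isoelectronic, higher Z=48 is smaller); Ag+ < Au+ (same group, period 5 vs 6).
So the order is Sb5+ < Sn4+ < In3+ < Cd2+ < Ag+ < Au+; the 3rd-largest ion is Cd2+.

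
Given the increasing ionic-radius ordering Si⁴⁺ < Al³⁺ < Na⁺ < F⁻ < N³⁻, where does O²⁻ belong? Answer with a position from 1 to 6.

5

Isoelectronic series (10 e⁻ each). Size is set by nuclear charge: more protons means a smaller ion. Si⁴⁺ (Z=14), Al³⁺ (Z=13), Na⁺ (Z=11), F⁻ (Z=9), O²⁻ (Z=8), N³⁻ (Z=7).
The complete sequence is Si⁴⁺ < Al³⁺ < Na⁺ < F⁻ < O²⁻ < N³⁻. O²⁻ sits at position 5.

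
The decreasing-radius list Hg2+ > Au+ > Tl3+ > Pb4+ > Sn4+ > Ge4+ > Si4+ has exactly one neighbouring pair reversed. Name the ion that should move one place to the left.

Au+

The pair Hg2+, Au+ is the wrong way round — Hg2+ and Au+ share 78 electrons; the higher nuclear charge on Hg (Z=80) contracts it more, so Hg2+ < Au+. All other adjacent pairs agree with periodic trends, so Au+ is the misplaced ion.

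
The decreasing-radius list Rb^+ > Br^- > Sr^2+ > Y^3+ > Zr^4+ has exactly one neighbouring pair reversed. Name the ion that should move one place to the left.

Scanning neighbour by neighbour, only Rb^+/Br^- violates a trend: Rb^+ and Br^- share 36 electrons; the higher nuclear charge on Rb (Z=37) contracts it more, so Rb^+ < Br^-. That makes Br^- the one sitting a position late relative to where it belongs.

Br^-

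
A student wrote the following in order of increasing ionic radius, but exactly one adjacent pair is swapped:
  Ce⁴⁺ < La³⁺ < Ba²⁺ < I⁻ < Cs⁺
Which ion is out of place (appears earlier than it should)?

I⁻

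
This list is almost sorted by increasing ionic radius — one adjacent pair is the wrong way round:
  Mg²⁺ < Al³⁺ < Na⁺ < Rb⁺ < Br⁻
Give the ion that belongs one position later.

Mg²⁺

Scanning neighbour by neighbour, only Mg²⁺/Al³⁺ violates a trend: Al³⁺ and Mg²⁺ share 10 electrons; the higher nuclear charge on Al (Z=13) contracts it more, so Al³⁺ < Mg²⁺. That makes Mg²⁺ the one sitting a position early relative to where it belongs.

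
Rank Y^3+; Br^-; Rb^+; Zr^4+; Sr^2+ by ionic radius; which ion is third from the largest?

These species are isoelectronic with 36 electrons. The only difference is the number of protons: Zr^4+ (Z=40), Y^3+ (Z=39), Sr^2+ (Z=38), Rb^+ (Z=37), Br^- (Z=35). The strongest nuclear pull (Zr^4+) gives the smallest ion.
So the order is Zr^4+ < Y^3+ < Sr^2+ < Rb^+ < Br^-; the 3rd-largest ion is Sr^2+.

Sr^2+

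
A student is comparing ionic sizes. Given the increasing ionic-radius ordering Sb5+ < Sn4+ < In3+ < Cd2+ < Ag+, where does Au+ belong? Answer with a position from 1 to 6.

Sb5+: 46 e⁻, Z=51, Sn4+: 46 e⁻, Z=50, In3+: 46 e⁻, Z=49, Cd2+: 46 e⁻, Z=48, Ag+: 46 e⁻, Z=47, Au+: 78 e⁻, Z=79. Sb5+ < Sn4+ (both 46 e⁻, Z=51>50); Sn4+ < In3+ (both 46 e⁻, Z=50>49); In3+ < Cd2+ (both 46 e⁻, Z=49>48); Cd2+ < Ag+ (isoelectronic, higher Z=48 is smaller); Ag+ < Au+ (same group, 1 shell fewer).
Merged order: Sb5+ < Sn4+ < In3+ < Cd2+ < Ag+ < Au+ — Au+ is number 6.

6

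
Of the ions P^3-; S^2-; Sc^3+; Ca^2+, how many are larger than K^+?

Each ion has 18 electrons. The ranking follows nuclear charge in reverse — greater Z gives a smaller radius. Sc^3+ (Z=21), Ca^2+ (Z=20), K^+ (Z=19), S^2- (Z=16), P^3- (Z=15).
Relative to K^+, the ions that are larger are S^2-, P^3-. So 2 are larger.

2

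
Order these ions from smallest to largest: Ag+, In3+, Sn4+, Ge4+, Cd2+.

Electron counts and nuclear charges: Ge4+ (Z=32, 28 e⁻), Sn4+ (Z=50, 46 e⁻), In3+ (Z=49, 46 e⁻), Cd2+ (Z=48, 46 e⁻), Ag+ (Z=47, 46 e⁻). Ge4+ < Sn4+ (same group, period 4 vs 5); Sn4+ < In3+ (both 46 e⁻, Z=50>49); In3+ < Cd2+ (both 46 e⁻, Z=49>48); Cd2+ < Ag+ (isoelectronic, higher Z=48 is smaller).

Ge4+ < Sn4+ < In3+ < Cd2+ < Ag+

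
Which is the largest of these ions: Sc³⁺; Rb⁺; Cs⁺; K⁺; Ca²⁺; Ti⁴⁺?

Cs⁺

Electron counts and nuclear charges: Ti⁴⁺ (Z=22, 18 e⁻), Sc³⁺ (Z=21, 18 e⁻), Ca²⁺ (Z=20, 18 e⁻), K⁺ (Z=19, 18 e⁻), Rb⁺ (Z=37, 36 e⁻), Cs⁺ (Z=55, 54 e⁻). Ti⁴⁺ < Sc³⁺ (both 18 e⁻, Z=22>21); Sc³⁺ < Ca²⁺ (both 18 e⁻, Z=21>20); Ca²⁺ < K⁺ (isoelectronic, higher Z=20 is smaller); K⁺ < Rb⁺ (same group, period 4 vs 5); Rb⁺ < Cs⁺ (same group, 1 shell fewer).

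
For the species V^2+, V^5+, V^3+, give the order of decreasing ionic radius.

V^2+ > V^3+ > V^5+

These are all V ions. Removing more electrons (higher positive charge) pulls the remaining electrons in closer, so V^5+ is smallest and V^2+ is largest.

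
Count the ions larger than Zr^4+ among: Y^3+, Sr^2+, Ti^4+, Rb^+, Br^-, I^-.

5

Tabulating Z and e⁻: Ti^4+: 18 e⁻, Z=22, Zr^4+: 36 e⁻, Z=40, Y^3+: 36 e⁻, Z=39, Sr^2+: 36 e⁻, Z=38, Rb^+: 36 e⁻, Z=37, Br^-: 36 e⁻, Z=35, I^-: 54 e⁻, Z=53. Ti^4+ < Zr^4+ (same group, period 4 vs 5); Zr^4+ < Y^3+ (isoelectronic, higher Z=40 is smaller); Y^3+ < Sr^2+ (isoelectronic, higher Z=39 is smaller); Sr^2+ < Rb^+ (both 36 e⁻, Z=38>37); Rb^+ < Br^- (both 36 e⁻, Z=37>35); Br^- < I^- (same group, period 4 vs 5).
Relative to Zr^4+, the ions that are larger are Y^3+, Sr^2+, Rb^+, Br^-, I^-. Count: 5.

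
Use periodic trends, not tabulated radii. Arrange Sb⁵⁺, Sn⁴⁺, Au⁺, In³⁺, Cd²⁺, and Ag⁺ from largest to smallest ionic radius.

Sb⁵⁺ (Z=51, 46 e⁻), Sn⁴⁺ (Z=50, 46 e⁻), In³⁺ (Z=49, 46 e⁻), Cd²⁺ (Z=48, 46 e⁻), Ag⁺ (Z=47, 46 e⁻), Au⁺ (Z=79, 78 e⁻). Sb⁵⁺ < Sn⁴⁺ (both 46 e⁻, Z=51>50); Sn⁴⁺ < In³⁺ (both 46 e⁻, Z=50>49); In³⁺ < Cd²⁺ (both 46 e⁻, Z=49>48); Cd²⁺ < Ag⁺ (both 46 e⁻, Z=48>47); Ag⁺ < Au⁺ (same group, period 5 vs 6).

Au⁺ > Ag⁺ > Cd²⁺ > In³⁺ > Sn⁴⁺ > Sb⁵⁺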